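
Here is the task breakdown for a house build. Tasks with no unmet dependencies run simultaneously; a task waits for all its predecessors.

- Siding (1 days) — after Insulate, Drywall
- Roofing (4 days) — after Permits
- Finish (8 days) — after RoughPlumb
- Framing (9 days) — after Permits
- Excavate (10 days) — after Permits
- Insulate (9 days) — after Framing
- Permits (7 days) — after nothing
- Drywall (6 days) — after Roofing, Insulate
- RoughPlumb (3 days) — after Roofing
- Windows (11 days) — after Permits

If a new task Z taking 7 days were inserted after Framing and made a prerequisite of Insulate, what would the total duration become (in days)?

Originally the project takes 32 days.
With Z inserted, Insulate now waits for max(Framing, Z).
New critical path: Permits→Framing→Z→Insulate→Drywall→Siding = 7+9+7+9+6+1 = 39 ⇒ 39 days.

39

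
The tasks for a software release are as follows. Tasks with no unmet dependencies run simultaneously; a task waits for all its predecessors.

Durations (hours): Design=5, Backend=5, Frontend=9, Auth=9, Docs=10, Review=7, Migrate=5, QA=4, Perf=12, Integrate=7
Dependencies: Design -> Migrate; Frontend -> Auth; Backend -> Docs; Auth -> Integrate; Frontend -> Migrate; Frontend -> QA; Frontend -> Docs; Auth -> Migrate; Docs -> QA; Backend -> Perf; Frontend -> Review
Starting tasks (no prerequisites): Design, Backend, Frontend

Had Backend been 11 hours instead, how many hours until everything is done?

The binding path is Frontend→Auth→Integrate = 9+9+7 = 25; finish at 25 hours.
Backend has 6 hours of float (longest path through it is 19).
Now Backend→Docs→QA = 11+10+4 = 25 is longest, so the finish becomes 25 hours.

25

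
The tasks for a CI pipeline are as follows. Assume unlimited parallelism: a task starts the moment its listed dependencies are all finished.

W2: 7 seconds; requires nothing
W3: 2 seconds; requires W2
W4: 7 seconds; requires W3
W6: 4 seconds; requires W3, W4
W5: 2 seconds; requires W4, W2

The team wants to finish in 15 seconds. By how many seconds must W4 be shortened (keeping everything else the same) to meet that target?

5

Current finish: 20 seconds; target: 15.
W4 is on every critical path, so each second cut from W4 cuts the finish by one (this holds down to a finish of 14).
Need 20 − 15 = 5 seconds off W4 → W4 becomes 2 seconds, finish becomes 15.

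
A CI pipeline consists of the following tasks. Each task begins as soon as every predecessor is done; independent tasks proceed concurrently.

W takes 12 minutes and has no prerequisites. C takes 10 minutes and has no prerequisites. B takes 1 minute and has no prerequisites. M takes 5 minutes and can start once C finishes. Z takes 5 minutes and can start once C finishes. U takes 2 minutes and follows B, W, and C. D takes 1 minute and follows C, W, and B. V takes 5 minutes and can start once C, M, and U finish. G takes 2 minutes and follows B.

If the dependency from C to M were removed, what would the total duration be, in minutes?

Original critical path: C→M→V = 10+5+5 = 20 ⇒ 20 minutes.
Without C→M, M's earliest start moves from 10 to 0.
The longest chain is now W→U→V = 12+2+5 = 19, so the job takes 19 minutes.

19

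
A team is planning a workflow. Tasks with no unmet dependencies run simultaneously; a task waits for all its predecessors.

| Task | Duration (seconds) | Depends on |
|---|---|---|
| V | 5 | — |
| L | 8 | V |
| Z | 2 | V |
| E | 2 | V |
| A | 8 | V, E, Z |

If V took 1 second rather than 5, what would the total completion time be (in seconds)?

11

As given, the longest chain is V→Z→A = 5+2+8 = 15, so the finish is 15 seconds.
V is on the critical path; changing it to 1 makes that path 11 seconds.
No other chain overtakes it, so the finish is 11 seconds.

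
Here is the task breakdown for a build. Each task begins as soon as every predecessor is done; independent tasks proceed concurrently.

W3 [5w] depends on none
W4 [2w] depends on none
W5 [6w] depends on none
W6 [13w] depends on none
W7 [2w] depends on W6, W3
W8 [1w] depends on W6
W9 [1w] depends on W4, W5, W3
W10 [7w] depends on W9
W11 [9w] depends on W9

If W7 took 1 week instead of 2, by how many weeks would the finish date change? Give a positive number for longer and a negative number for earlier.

As given, the longest chain is W5→W9→W11 = 6+1+9 = 16, so the finish is 16 weeks.
W7 has 1 week of float (longest path through it is 15).
The critical path is still W5→W9→W11; finish is now 16 weeks.
Change in finish: 16 − 16 = +0 weeks.

0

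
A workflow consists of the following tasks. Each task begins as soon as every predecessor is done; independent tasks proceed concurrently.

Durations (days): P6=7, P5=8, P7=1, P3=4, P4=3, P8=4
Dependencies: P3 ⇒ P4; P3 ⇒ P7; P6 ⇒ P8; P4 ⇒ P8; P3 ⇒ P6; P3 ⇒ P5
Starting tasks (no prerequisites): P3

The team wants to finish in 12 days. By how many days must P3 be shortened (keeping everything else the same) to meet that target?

Current finish: 15 days; target: 12.
P3 is on every critical path, so each day cut from P3 cuts the finish by one (this holds down to a finish of 12).
Need 15 − 12 = 3 days off P3 → P3 becomes 1 day, finish becomes 12.

3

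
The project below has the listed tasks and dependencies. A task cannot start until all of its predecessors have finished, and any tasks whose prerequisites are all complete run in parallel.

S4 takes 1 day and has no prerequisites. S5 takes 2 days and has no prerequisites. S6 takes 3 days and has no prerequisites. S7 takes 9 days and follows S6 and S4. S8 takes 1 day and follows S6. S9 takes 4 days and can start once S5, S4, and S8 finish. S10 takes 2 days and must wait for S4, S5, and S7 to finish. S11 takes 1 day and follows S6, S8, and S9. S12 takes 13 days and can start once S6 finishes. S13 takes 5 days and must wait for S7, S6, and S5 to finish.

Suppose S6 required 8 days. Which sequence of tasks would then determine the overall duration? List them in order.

S6, S7, S13

Actual critical path: S6→S7→S13 = 3+9+5 = 17 ⇒ 17 days.
S6 is on the critical path; changing it to 8 makes that path 22 days.
The critical path is still S6→S7→S13; finish is now 22 days.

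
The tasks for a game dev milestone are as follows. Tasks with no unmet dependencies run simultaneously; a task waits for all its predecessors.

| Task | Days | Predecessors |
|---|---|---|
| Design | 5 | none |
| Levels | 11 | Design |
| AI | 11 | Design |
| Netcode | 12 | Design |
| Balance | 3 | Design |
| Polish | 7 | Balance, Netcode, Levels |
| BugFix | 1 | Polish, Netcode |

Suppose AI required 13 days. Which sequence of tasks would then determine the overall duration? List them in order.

Critical path before the change: Design→Netcode→Polish→BugFix = 5+12+7+1 = 25 giving 25 days.
AI has 9 days of float (longest path through it is 16).
The critical path is still Design→Netcode→Polish→BugFix; finish is now 25 days.

Design, Netcode, Polish, BugFix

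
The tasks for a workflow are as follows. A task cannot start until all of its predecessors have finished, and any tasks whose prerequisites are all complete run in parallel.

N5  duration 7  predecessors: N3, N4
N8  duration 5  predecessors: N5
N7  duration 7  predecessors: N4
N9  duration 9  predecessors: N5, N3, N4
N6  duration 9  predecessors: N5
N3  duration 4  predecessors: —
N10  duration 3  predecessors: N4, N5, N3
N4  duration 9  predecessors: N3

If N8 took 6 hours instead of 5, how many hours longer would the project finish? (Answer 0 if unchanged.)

0

The binding path is N3→N4→N5→N6 = 4+9+7+9 = 29; finish at 29 hours.
N8 has 4 hours of float (longest path through it is 25).
The critical path is still N3→N4→N5→N6; finish is now 29 hours.
Change in finish: 29 − 29 = +0 hours.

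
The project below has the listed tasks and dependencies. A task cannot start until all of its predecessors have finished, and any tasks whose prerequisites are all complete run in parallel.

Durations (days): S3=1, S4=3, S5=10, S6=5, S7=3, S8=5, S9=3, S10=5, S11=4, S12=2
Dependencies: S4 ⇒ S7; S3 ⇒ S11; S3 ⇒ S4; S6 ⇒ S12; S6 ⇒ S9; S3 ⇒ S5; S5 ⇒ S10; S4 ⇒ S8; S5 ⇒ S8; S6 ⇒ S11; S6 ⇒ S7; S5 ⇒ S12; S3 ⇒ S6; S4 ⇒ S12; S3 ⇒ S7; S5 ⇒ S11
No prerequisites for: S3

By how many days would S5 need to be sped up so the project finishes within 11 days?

Current finish: 16 days; target: 11.
S5 is on every critical path, so each day cut from S5 cuts the finish by one (this holds down to a finish of 10).
Need 16 − 11 = 5 days off S5 → S5 becomes 5 days, finish becomes 11.

5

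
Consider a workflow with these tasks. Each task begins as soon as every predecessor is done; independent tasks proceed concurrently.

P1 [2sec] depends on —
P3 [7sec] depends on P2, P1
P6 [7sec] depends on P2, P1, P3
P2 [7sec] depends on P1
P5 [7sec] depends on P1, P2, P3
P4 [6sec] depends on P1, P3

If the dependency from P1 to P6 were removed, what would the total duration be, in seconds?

With the dependency in place, P1→P2→P3→P5 = 2+7+7+7 = 23 sets the finish at 23 seconds.
Dropping P1→P6 doesn't change P6's earliest start (16); another predecessor still binds.
After: P1→P2→P3→P5 = 2+7+7+7 = 23 → 23 seconds.

23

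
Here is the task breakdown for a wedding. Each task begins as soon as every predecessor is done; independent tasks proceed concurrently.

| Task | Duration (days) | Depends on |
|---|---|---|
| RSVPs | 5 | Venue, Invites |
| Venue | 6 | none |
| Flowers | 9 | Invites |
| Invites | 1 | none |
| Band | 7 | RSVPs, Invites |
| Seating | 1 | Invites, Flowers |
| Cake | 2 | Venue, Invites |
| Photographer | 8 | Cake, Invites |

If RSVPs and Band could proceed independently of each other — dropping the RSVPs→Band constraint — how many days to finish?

16

Before: longest chain Venue→RSVPs→Band = 6+5+7 = 18, finish 18.
Without RSVPs→Band, Band's earliest start moves from 11 to 1.
The longest chain is now Venue→Cake→Photographer = 6+2+8 = 16, so the job takes 16 days.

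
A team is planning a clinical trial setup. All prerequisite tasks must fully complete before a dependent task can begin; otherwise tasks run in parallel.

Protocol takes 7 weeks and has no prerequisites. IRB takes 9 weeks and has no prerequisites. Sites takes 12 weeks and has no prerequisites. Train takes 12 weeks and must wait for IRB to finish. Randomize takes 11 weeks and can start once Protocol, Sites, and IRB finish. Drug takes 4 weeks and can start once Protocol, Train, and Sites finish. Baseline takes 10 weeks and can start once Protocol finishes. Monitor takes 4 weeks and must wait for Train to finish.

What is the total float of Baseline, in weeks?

IRB→Train→Drug = 9+12+4 = 25 sets the makespan at 25 weeks.
The longest chain containing Baseline totals 17 weeks.
Slack of Baseline = 15 − 7 = 8 weeks.

8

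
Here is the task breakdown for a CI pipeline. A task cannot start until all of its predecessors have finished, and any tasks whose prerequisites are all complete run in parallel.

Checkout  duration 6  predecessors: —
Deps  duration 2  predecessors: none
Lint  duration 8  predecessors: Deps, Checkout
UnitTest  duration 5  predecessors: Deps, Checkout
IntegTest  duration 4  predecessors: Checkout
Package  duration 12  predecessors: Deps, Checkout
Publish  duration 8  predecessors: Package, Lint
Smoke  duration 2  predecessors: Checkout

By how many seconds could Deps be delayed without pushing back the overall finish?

4

The longest chain is Checkout→Package→Publish = 6+12+8 = 26; overall finish 26 seconds.
The longest chain containing Deps totals 22 seconds.
So Deps can slip 6 − 2 = 4 seconds.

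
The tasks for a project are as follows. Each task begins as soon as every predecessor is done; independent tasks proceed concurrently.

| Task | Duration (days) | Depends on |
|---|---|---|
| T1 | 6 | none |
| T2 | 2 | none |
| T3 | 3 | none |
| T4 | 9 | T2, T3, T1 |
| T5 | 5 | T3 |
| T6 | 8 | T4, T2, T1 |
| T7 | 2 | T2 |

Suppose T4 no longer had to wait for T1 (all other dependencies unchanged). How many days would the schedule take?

Before: longest chain T1→T4→T6 = 6+9+8 = 23, finish 23.
Without T1→T4, T4's earliest start moves from 6 to 3.
New critical path: T3→T4→T6 = 3+9+8 = 20 ⇒ 20 days.

20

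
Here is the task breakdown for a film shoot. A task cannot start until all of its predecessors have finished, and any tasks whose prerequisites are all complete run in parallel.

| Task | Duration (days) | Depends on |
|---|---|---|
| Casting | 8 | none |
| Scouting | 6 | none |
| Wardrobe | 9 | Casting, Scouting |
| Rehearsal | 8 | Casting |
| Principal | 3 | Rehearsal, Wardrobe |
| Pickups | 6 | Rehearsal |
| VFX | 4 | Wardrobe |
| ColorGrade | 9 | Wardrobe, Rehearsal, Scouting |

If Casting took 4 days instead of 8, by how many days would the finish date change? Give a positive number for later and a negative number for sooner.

Critical path before the change: Casting→Wardrobe→ColorGrade = 8+9+9 = 26 giving 26 days.
Casting lies on that path, so at 4 days the path becomes 22 days.
Now Scouting→Wardrobe→ColorGrade = 6+9+9 = 24 is longest, so the finish becomes 24 days.
Change in finish: 24 − 26 = -2 days.

-2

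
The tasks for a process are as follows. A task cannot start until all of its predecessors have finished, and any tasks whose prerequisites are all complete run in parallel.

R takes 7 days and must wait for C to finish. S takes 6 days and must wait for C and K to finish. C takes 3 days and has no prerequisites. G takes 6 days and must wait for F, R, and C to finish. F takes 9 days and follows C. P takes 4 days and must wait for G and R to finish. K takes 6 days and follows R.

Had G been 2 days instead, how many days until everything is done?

22

Critical path before the change: C→F→G→P = 3+9+6+4 = 22 giving 22 days.
G lies on that path, so at 2 days the path becomes 18 days.
New critical path: C→R→K→S = 3+7+6+6 = 22 ⇒ 22 days.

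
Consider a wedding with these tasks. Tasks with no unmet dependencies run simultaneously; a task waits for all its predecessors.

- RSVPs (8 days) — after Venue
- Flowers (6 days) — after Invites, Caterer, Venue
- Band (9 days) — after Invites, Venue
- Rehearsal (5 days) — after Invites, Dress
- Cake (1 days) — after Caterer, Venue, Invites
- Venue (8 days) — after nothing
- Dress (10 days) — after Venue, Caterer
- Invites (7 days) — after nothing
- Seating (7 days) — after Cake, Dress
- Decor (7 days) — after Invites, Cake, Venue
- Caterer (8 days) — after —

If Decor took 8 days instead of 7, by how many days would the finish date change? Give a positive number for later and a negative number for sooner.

0

Critical path before the change: Venue→Dress→Seating = 8+10+7 = 25 giving 25 days.
Decor is off the critical path — its longest chain is 16 days, giving 9 of slack.
No other chain overtakes it, so the finish is 25 days.
Change in finish: 25 − 25 = +0 days.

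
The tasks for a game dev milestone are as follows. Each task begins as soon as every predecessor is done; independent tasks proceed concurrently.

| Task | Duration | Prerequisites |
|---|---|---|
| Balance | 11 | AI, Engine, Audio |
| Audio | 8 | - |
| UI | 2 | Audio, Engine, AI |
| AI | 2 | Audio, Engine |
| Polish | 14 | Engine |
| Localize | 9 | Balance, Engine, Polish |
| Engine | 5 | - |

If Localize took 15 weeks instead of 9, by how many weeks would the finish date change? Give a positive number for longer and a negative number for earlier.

6

Critical path before the change: Audio→AI→Balance→Localize = 8+2+11+9 = 30 giving 30 weeks.
Localize is on the critical path; changing it to 15 makes that path 36 weeks.
No other chain overtakes it, so the finish is 36 weeks.
Change in finish: 36 − 30 = +6 weeks.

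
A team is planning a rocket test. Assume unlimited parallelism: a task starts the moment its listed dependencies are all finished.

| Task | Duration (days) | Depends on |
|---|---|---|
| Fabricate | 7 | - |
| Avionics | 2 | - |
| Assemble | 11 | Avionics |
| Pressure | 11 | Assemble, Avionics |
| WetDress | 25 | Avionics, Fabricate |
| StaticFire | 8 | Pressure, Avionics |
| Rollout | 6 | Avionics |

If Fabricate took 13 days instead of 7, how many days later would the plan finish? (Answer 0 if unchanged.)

6

The binding path is Fabricate→WetDress = 7+25 = 32; finish at 32 days.
Fabricate is on the critical path; changing it to 13 makes that path 38 days.
No other chain overtakes it, so the finish is 38 days.
Change in finish: 38 − 32 = +6 days.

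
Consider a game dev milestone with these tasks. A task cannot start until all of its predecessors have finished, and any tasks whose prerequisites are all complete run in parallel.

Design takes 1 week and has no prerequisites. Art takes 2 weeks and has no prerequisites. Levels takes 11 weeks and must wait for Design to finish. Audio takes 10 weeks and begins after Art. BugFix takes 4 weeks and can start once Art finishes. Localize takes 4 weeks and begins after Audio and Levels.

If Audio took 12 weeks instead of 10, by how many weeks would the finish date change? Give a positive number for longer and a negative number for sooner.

2

The binding path is Art→Audio→Localize = 2+10+4 = 16; finish at 16 weeks.
Audio is on the critical path; changing it to 12 makes that path 18 weeks.
No other chain overtakes it, so the finish is 18 weeks.
Change in finish: 18 − 16 = +2 weeks.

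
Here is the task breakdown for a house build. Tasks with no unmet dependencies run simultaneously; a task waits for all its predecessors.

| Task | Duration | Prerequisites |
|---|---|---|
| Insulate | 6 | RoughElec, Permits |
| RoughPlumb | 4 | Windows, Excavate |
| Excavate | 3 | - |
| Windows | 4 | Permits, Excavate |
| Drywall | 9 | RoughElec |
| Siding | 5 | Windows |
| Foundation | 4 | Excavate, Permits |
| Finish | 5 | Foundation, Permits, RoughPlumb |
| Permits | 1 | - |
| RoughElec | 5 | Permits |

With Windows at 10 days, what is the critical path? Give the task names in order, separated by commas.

Excavate, Windows, RoughPlumb, Finish

Actual critical path: Excavate→Windows→RoughPlumb→Finish = 3+4+4+5 = 16 ⇒ 16 days.
Windows is on the critical path; changing it to 10 makes that path 22 days.
That remains the longest chain; total 22 days.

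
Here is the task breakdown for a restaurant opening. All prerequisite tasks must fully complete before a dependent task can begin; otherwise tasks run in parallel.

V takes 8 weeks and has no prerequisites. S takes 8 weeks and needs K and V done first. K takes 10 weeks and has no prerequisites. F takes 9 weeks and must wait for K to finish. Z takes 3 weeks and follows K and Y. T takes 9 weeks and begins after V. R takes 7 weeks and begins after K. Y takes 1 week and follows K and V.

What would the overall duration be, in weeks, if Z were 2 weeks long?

Actual critical path: K→F = 10+9 = 19 ⇒ 19 weeks.
The longest path through Z is only 14 weeks, so Z has float 5.
That remains the longest chain; total 19 weeks.

19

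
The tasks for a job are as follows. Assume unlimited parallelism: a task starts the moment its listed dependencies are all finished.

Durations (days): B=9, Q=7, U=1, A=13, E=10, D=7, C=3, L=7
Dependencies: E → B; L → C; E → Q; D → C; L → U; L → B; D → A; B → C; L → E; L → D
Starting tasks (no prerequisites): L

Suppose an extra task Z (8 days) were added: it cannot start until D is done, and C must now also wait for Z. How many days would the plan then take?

Originally the plan takes 29 days.
With Z inserted, C now waits for max(L, D, B, Z).
New critical path: L→E→B→C = 7+10+9+3 = 29 ⇒ 29 days.

29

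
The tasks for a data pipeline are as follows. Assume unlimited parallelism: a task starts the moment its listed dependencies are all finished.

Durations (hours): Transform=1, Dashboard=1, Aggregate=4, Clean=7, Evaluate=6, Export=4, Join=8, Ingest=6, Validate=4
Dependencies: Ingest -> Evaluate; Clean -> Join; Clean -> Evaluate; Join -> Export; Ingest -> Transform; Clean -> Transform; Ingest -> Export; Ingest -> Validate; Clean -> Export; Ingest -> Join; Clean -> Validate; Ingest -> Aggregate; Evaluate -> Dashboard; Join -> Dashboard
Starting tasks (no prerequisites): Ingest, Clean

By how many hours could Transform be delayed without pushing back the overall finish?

Clean→Join→Export = 7+8+4 = 19 sets the makespan at 19 hours.
Transform finishes as early as 8 and must finish by 19.
Slack of Transform = 18 − 7 = 11 hours.

11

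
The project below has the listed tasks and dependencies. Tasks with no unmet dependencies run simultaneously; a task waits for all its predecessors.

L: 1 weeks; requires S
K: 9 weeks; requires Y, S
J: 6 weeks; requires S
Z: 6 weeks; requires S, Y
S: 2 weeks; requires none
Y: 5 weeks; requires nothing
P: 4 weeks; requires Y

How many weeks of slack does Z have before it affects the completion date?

Y→K = 5+9 = 14 sets the makespan at 14 weeks.
The longest chain containing Z totals 11 weeks.
Float = 14 − 11 = 3.

3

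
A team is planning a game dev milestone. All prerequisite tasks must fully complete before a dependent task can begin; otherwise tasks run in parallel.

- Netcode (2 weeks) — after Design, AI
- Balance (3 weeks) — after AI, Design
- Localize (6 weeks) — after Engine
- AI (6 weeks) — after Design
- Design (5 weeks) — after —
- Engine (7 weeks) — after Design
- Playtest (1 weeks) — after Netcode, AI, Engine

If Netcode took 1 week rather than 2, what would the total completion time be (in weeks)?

18

Actual critical path: Design→Engine→Localize = 5+7+6 = 18 ⇒ 18 weeks.
The longest path through Netcode is only 14 weeks, so Netcode has float 4.
No other chain overtakes it, so the finish is 18 weeks.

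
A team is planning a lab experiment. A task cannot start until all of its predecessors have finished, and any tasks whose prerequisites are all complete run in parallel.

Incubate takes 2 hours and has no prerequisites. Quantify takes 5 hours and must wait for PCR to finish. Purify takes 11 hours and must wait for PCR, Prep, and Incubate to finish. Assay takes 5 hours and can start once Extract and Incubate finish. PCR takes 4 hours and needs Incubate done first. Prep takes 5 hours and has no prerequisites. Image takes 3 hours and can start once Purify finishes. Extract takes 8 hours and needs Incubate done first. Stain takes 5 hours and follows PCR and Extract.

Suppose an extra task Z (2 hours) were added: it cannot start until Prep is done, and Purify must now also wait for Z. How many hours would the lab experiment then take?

21

Originally the lab experiment takes 20 hours.
With Z inserted, Purify now waits for max(PCR, Prep, Incubate, Z).
New critical path: Prep→Z→Purify→Image = 5+2+11+3 = 21 ⇒ 21 hours.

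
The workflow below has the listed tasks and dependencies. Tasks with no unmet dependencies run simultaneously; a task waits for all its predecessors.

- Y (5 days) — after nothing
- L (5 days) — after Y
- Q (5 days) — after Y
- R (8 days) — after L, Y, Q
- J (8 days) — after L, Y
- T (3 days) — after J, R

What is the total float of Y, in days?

0

Y→L→R→T = 5+5+8+3 = 21 sets the makespan at 21 days.
The longest chain containing Y totals 21 days.
So Y can slip 5 − 5 = 0 days.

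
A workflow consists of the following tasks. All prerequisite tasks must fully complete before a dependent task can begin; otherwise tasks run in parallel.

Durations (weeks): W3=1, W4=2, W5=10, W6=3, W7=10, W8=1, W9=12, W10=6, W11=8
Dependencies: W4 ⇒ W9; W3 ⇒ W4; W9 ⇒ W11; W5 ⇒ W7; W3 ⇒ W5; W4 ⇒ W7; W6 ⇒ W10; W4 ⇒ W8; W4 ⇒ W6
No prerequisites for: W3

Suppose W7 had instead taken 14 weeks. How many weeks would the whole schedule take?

The binding path is W3→W4→W9→W11 = 1+2+12+8 = 23; finish at 23 weeks.
W7 is off the critical path — its longest chain is 21 weeks, giving 2 of slack.
New critical path: W3→W5→W7 = 1+10+14 = 25 ⇒ 25 weeks.

25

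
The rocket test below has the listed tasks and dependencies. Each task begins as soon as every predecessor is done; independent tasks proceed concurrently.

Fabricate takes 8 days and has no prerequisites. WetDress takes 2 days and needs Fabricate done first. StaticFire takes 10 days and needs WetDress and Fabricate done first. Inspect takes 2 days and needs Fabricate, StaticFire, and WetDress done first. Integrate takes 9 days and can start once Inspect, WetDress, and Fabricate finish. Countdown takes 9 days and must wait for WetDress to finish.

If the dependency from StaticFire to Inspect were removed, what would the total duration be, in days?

21

Before: longest chain Fabricate→WetDress→StaticFire→Inspect→Integrate = 8+2+10+2+9 = 31, finish 31.
Without StaticFire→Inspect, Inspect's earliest start moves from 20 to 10.
New critical path: Fabricate→WetDress→Inspect→Integrate = 8+2+2+9 = 21 ⇒ 21 days.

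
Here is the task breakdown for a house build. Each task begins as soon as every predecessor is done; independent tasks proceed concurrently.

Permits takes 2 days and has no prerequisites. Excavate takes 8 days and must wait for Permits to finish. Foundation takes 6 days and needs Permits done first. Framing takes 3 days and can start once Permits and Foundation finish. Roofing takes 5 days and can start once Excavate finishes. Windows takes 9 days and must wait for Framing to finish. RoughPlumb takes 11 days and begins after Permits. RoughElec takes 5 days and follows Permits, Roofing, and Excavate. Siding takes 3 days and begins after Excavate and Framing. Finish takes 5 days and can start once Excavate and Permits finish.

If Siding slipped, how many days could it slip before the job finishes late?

6

The longest chain is Permits→Excavate→Roofing→RoughElec = 2+8+5+5 = 20; overall finish 20 days.
Longest path through Siding: 14 days (earliest finish 14, latest finish 20).
Slack of Siding = 17 − 11 = 6 days.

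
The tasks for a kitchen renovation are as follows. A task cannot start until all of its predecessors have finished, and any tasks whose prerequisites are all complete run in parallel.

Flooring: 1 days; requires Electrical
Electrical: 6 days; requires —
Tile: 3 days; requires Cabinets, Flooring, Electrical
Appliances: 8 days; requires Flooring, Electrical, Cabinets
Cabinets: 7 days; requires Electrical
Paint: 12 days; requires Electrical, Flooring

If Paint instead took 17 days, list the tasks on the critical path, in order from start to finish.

Electrical, Flooring, Paint

Actual critical path: Electrical→Cabinets→Appliances = 6+7+8 = 21 ⇒ 21 days.
Paint has 2 days of float (longest path through it is 19).
Now Electrical→Flooring→Paint = 6+1+17 = 24 is longest, so the finish becomes 24 days.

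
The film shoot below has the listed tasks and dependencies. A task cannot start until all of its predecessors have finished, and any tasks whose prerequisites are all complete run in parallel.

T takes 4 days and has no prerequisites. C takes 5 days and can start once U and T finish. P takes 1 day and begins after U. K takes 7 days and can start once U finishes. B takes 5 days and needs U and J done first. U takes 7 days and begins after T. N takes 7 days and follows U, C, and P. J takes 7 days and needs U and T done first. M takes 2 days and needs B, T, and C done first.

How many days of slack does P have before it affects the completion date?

T→U→J→B→M = 4+7+7+5+2 = 25 sets the makespan at 25 days.
The longest chain containing P totals 19 days.
Slack of P = 17 − 11 = 6 days.

6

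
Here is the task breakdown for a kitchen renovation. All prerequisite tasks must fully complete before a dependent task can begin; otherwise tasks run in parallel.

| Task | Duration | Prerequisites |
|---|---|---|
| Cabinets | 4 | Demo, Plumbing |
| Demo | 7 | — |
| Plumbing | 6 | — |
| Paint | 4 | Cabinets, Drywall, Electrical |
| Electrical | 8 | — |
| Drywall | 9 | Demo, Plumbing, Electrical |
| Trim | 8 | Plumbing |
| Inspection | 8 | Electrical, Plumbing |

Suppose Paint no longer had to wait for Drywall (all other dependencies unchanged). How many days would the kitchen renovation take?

With the dependency in place, Electrical→Drywall→Paint = 8+9+4 = 21 sets the finish at 21 days.
Without Drywall→Paint, Paint's earliest start moves from 17 to 11.
New critical path: Electrical→Drywall = 8+9 = 17 ⇒ 17 days.

17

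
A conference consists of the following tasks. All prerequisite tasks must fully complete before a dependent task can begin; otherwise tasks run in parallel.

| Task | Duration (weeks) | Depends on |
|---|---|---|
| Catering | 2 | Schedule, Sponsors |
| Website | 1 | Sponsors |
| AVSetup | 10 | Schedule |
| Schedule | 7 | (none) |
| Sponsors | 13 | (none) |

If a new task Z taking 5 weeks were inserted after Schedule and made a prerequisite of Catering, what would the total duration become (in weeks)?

17

Originally the job takes 17 weeks.
With Z inserted, Catering now waits for max(Schedule, Sponsors, Z).
New critical path: Schedule→AVSetup = 7+10 = 17 ⇒ 17 weeks.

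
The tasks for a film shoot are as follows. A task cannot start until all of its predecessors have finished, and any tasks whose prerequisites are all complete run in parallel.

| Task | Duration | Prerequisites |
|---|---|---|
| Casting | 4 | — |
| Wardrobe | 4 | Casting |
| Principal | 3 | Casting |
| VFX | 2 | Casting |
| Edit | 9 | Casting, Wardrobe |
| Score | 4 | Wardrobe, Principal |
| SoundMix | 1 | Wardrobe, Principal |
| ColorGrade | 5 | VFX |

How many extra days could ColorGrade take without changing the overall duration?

Critical path: Casting→Wardrobe→Edit = 4+4+9 = 17, so the finish is 17 days.
Longest path through ColorGrade: 11 days (earliest finish 11, latest finish 17).
Float = 17 − 11 = 6.

6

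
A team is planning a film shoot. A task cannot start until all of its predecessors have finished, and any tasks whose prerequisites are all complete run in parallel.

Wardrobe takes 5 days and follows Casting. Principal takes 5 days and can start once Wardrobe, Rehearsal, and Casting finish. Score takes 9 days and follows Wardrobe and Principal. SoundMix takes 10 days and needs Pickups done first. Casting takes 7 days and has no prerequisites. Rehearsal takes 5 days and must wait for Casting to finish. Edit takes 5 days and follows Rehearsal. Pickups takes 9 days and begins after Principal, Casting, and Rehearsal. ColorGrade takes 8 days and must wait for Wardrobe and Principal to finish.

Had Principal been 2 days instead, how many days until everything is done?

Actual critical path: Casting→Wardrobe→Principal→Pickups→SoundMix = 7+5+5+9+10 = 36 ⇒ 36 days.
Principal lies on that path, so at 2 days the path becomes 33 days.
No other chain overtakes it, so the finish is 33 days.

33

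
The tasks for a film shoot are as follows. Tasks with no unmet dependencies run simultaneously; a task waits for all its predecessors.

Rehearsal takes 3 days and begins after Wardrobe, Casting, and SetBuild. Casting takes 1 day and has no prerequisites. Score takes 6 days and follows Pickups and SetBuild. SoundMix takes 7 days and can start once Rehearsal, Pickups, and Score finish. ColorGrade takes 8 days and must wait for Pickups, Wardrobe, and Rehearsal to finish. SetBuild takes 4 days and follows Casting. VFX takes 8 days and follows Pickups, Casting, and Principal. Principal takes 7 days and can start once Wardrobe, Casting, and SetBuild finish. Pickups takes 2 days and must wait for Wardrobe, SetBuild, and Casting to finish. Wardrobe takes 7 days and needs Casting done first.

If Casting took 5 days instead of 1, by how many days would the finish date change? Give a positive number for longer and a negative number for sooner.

4

Baseline: Casting→Wardrobe→Principal→VFX = 1+7+7+8 = 23 → 23 days.
Casting lies on that path, so at 5 days the path becomes 27 days.
No other chain overtakes it, so the finish is 27 days.
Change in finish: 27 − 23 = +4 days.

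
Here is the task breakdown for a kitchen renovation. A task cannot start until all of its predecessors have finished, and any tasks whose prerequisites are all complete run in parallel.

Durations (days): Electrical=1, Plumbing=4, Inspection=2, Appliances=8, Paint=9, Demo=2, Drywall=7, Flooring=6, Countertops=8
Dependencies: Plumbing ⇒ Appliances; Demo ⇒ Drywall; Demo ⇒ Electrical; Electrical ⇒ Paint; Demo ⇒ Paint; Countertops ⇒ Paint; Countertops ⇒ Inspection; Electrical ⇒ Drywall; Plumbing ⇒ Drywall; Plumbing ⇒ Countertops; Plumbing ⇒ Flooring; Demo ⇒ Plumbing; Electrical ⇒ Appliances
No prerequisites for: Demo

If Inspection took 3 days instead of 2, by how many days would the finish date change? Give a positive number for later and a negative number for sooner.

0

Actual critical path: Demo→Plumbing→Countertops→Paint = 2+4+8+9 = 23 ⇒ 23 days.
Inspection has 7 days of float (longest path through it is 16).
The critical path is still Demo→Plumbing→Countertops→Paint; finish is now 23 days.
Change in finish: 23 − 23 = +0 days.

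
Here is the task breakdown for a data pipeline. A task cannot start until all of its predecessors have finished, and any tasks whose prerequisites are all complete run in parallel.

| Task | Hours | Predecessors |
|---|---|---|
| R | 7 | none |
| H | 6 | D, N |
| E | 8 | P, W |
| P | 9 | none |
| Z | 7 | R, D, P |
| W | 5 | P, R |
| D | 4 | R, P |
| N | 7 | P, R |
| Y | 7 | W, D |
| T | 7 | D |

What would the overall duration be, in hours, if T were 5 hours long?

The binding path is P→N→H = 9+7+6 = 22; finish at 22 hours.
T has 2 hours of float (longest path through it is 20).
No other chain overtakes it, so the finish is 22 hours.

22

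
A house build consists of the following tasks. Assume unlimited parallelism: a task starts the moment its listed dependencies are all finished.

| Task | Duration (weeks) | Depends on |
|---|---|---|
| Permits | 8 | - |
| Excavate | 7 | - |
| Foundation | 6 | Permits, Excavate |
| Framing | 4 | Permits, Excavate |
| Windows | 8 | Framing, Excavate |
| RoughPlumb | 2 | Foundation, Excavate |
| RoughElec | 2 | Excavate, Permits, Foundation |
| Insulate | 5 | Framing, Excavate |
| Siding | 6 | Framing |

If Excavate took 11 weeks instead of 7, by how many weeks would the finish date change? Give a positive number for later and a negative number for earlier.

3

The binding path is Permits→Framing→Windows = 8+4+8 = 20; finish at 20 weeks.
The longest path through Excavate is only 19 weeks, so Excavate has float 1.
New critical path: Excavate→Framing→Windows = 11+4+8 = 23 ⇒ 23 weeks.
Change in finish: 23 − 20 = +3 weeks.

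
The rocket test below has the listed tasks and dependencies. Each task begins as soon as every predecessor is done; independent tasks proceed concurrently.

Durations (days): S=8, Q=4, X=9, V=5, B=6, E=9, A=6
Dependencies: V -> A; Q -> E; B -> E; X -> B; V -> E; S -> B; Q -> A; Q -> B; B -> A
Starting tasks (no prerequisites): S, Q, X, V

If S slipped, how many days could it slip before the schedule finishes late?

The longest chain is X→B→E = 9+6+9 = 24; overall finish 24 days.
Longest path through S: 23 days (earliest finish 8, latest finish 9).
So S can slip 9 − 8 = 1 day.

1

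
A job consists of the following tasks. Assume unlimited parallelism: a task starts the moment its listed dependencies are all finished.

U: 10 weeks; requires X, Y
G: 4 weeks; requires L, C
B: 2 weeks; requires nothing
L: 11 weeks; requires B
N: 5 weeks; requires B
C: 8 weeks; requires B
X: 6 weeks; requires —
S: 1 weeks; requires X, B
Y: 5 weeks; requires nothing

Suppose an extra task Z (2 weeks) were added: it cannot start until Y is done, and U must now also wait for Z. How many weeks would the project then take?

Originally the project takes 17 weeks.
With Z inserted, U now waits for max(X, Y, Z).
New critical path: B→L→G = 2+11+4 = 17 ⇒ 17 weeks.

17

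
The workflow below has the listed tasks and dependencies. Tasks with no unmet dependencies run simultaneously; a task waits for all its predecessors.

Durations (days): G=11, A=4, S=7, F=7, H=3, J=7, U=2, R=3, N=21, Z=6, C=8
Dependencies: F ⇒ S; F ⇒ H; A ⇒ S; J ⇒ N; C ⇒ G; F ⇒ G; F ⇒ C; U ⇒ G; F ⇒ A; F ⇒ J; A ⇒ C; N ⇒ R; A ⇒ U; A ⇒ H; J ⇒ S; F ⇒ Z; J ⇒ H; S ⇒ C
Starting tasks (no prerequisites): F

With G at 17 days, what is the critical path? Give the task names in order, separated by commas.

Actual critical path: F→J→S→C→G = 7+7+7+8+11 = 40 ⇒ 40 days.
Since G is critical, the +6 change carries straight to that chain (now 46 days).
That remains the longest chain; total 46 days.

F, J, S, C, G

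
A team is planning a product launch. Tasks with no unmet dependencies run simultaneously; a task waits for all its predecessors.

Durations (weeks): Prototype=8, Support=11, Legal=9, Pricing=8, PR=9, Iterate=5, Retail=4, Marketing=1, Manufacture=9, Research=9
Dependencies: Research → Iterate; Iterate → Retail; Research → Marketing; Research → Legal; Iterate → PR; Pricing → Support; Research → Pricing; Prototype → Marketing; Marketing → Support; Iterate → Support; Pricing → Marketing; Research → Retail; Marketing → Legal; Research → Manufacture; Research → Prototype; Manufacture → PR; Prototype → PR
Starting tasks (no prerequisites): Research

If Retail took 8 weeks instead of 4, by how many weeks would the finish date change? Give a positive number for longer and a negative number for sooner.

0

Critical path before the change: Research→Prototype→Marketing→Support = 9+8+1+11 = 29 giving 29 weeks.
The longest path through Retail is only 18 weeks, so Retail has float 11.
The critical path is still Research→Prototype→Marketing→Support; finish is now 29 weeks.
Change in finish: 29 − 29 = +0 weeks.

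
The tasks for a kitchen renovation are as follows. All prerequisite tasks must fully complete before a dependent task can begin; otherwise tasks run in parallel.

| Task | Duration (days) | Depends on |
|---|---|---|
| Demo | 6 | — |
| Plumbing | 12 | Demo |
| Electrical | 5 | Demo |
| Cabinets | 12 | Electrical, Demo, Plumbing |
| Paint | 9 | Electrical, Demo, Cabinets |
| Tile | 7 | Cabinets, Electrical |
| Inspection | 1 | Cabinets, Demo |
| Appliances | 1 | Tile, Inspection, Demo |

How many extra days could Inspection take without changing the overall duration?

Demo→Plumbing→Cabinets→Paint = 6+12+12+9 = 39 sets the makespan at 39 days.
Inspection finishes as early as 31 and must finish by 38.
Slack of Inspection = 37 − 30 = 7 days.

7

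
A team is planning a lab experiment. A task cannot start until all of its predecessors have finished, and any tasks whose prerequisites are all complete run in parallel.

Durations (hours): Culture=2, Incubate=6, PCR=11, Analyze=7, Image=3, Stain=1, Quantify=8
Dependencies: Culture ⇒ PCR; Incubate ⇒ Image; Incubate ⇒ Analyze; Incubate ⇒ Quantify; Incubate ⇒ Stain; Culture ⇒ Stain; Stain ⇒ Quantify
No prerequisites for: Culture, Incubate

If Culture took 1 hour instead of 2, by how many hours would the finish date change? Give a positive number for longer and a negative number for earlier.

The binding path is Incubate→Stain→Quantify = 6+1+8 = 15; finish at 15 hours.
The longest path through Culture is only 13 hours, so Culture has float 2.
The critical path is still Incubate→Stain→Quantify; finish is now 15 hours.
Change in finish: 15 − 15 = +0 hours.

0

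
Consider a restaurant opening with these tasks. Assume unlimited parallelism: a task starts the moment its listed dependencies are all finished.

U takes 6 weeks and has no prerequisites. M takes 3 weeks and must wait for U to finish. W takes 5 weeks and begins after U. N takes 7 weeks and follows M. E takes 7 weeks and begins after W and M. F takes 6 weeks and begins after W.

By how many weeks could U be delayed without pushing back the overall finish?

The longest chain is U→W→E = 6+5+7 = 18; overall finish 18 weeks.
The longest chain containing U totals 18 weeks.
Float = 18 − 18 = 0.

0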